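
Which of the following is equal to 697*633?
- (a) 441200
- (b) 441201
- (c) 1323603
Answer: b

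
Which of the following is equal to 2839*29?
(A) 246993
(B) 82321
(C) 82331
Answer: C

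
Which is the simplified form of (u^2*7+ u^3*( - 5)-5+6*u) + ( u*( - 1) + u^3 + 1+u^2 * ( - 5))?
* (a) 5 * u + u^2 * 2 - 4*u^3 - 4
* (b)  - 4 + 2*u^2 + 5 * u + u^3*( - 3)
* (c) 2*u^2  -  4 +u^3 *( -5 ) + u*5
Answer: a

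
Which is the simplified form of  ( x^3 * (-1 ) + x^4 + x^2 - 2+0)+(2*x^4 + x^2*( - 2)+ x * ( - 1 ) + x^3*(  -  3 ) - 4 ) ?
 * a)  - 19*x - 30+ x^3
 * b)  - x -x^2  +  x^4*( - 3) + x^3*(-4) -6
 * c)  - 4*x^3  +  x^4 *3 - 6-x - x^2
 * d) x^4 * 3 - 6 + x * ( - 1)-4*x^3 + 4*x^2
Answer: c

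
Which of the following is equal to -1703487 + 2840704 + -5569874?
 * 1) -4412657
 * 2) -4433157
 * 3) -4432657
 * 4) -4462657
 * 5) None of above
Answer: 3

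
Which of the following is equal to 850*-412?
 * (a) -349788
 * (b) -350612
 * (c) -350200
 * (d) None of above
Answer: c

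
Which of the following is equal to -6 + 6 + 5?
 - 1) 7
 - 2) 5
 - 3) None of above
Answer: 2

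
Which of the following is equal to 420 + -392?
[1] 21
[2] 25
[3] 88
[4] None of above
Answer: 4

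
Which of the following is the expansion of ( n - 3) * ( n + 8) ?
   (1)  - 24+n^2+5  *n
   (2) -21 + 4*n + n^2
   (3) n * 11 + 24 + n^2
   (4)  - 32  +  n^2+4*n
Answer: 1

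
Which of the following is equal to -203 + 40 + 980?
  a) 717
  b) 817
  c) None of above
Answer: b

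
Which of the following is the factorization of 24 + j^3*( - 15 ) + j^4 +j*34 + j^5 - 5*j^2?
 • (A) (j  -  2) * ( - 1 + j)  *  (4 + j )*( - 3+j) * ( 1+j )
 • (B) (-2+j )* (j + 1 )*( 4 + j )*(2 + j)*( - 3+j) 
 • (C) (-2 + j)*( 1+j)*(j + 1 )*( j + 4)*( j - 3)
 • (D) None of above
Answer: C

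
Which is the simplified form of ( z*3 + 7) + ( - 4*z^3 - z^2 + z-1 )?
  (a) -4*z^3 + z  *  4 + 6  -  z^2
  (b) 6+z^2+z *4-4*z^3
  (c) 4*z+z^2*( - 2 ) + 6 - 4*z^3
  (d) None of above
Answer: a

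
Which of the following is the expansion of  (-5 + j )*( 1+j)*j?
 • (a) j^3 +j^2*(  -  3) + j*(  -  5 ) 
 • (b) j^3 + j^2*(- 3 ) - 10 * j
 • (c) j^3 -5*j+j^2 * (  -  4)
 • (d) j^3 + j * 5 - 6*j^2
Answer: c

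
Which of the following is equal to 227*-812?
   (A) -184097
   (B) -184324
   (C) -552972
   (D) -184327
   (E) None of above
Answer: B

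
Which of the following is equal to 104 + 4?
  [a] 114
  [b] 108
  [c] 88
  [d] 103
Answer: b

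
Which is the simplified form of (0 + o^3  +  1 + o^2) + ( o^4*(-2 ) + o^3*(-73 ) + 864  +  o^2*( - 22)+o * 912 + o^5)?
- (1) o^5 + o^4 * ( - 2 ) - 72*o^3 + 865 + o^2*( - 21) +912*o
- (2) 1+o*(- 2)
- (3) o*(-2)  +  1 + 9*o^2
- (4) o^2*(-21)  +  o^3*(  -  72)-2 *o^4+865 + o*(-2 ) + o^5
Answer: 1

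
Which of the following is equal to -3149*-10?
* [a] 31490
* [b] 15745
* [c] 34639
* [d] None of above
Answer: a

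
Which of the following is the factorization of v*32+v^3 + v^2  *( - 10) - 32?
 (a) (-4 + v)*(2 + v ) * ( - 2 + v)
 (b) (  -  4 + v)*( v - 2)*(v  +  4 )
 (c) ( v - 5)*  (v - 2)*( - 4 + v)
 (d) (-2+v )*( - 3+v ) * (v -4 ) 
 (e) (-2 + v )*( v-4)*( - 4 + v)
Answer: e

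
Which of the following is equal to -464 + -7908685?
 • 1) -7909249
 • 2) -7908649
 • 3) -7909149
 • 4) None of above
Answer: 3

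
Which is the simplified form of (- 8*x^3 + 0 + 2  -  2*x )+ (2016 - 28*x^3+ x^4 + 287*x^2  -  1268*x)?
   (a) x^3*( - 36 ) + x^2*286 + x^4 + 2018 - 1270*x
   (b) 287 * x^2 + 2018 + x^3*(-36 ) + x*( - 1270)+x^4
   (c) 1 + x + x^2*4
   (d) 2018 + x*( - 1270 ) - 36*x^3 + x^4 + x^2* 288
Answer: b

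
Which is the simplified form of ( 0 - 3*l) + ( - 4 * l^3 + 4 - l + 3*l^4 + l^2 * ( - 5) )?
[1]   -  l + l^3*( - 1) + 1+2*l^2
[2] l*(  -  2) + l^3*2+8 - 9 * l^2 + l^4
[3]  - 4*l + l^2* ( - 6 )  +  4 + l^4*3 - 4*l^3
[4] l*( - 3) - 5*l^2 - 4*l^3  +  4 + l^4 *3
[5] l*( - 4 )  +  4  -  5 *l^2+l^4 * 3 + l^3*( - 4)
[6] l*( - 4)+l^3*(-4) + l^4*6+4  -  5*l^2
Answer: 5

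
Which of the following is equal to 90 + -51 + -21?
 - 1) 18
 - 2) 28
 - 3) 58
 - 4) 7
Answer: 1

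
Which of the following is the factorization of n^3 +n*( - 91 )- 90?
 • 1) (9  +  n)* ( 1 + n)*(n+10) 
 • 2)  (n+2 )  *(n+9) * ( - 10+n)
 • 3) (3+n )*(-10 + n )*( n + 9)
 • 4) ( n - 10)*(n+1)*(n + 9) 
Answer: 4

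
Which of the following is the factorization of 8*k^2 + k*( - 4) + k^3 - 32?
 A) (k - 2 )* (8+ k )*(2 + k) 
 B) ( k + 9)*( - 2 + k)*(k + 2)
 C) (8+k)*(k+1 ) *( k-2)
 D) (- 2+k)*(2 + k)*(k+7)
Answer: A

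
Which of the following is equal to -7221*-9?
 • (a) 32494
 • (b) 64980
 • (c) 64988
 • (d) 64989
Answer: d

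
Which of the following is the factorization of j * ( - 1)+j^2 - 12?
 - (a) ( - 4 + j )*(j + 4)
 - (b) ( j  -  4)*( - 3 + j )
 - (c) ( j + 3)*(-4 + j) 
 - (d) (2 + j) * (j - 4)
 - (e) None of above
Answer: c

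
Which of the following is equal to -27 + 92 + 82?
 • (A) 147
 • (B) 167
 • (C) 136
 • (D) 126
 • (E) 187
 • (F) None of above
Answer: A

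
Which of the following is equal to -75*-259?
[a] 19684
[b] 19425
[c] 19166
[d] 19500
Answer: b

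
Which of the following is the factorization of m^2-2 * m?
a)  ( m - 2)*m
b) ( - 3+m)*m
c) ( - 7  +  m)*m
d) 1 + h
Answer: a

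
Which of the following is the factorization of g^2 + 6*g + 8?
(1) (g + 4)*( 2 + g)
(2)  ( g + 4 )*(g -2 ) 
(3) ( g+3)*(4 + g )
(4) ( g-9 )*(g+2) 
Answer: 1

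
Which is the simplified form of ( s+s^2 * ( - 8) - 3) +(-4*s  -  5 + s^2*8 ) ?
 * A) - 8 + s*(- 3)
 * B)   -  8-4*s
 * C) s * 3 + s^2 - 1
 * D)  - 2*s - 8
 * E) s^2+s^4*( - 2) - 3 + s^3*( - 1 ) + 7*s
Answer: A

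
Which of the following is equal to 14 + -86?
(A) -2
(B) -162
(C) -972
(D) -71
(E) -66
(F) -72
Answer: F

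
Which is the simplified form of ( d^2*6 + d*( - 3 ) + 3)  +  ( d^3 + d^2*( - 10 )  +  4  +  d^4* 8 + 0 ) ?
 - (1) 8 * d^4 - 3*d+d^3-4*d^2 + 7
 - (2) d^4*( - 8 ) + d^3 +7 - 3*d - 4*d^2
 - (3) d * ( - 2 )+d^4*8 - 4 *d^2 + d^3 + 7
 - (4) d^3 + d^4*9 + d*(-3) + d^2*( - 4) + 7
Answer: 1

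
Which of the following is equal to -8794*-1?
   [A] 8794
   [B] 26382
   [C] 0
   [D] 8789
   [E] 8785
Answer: A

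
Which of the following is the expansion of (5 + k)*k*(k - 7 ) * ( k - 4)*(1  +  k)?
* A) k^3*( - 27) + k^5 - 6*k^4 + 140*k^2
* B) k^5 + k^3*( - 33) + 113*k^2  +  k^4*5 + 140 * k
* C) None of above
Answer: C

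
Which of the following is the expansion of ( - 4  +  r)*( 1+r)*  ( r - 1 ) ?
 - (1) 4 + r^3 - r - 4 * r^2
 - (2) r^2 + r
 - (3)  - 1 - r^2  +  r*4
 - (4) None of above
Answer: 1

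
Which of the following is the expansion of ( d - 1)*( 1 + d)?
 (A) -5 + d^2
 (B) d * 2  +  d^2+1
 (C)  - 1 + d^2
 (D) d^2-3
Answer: C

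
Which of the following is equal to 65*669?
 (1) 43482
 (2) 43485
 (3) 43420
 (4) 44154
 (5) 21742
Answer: 2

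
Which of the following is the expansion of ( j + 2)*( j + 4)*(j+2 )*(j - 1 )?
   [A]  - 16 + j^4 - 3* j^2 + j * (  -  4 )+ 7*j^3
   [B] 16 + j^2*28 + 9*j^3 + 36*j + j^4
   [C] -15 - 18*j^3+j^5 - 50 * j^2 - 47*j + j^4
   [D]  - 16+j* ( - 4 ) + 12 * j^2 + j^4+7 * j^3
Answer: D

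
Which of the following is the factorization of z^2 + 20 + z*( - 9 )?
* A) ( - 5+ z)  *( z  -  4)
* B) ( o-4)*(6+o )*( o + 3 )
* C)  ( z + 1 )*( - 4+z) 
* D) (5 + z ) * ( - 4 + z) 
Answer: A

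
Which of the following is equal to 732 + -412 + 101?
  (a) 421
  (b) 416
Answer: a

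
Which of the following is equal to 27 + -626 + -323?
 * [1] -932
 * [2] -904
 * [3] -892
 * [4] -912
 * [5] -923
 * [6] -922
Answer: 6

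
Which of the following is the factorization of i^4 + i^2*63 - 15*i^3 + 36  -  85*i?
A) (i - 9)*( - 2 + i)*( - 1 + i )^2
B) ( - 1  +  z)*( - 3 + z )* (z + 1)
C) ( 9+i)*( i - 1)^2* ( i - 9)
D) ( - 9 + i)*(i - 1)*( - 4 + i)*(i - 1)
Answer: D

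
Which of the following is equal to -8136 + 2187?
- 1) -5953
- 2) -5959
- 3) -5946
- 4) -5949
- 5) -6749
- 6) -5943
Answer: 4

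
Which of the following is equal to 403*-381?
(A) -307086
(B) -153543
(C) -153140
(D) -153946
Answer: B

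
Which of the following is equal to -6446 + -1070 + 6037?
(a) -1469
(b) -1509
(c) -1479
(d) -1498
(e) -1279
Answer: c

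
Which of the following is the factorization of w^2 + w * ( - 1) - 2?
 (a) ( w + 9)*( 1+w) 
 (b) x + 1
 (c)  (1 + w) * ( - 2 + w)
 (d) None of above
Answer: c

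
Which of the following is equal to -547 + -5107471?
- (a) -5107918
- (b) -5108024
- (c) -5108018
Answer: c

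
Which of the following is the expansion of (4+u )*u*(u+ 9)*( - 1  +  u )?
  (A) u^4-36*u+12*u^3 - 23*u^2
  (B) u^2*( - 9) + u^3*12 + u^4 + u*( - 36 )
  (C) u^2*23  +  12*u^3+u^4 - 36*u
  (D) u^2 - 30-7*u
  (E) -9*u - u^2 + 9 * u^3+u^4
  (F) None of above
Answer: C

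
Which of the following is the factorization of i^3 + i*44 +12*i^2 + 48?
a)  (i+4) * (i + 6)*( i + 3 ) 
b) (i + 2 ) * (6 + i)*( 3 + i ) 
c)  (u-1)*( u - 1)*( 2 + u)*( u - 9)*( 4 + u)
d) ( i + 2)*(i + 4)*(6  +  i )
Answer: d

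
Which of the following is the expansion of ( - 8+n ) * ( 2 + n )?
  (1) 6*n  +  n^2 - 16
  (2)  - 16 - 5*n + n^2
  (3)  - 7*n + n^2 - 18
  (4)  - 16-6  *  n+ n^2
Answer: 4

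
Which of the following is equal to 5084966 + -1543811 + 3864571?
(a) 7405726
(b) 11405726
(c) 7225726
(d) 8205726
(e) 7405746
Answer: a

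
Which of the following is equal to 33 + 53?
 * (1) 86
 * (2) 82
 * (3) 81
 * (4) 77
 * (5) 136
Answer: 1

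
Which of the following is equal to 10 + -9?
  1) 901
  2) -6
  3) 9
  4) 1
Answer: 4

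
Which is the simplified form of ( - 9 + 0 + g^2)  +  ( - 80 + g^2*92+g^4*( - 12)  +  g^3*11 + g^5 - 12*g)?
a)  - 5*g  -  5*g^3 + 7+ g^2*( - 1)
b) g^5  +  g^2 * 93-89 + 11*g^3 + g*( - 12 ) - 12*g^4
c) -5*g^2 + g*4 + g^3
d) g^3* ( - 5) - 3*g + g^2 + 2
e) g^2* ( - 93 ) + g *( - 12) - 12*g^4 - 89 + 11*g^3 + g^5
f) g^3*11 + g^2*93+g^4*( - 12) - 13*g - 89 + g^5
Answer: b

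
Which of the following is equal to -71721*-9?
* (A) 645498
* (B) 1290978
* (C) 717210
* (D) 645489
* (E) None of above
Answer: D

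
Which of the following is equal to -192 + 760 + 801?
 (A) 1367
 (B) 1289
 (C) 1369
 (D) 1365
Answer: C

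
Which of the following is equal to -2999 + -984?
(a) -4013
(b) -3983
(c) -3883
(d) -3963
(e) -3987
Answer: b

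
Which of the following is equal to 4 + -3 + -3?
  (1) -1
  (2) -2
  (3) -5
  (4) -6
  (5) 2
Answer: 2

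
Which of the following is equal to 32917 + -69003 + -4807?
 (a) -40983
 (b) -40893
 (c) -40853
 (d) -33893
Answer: b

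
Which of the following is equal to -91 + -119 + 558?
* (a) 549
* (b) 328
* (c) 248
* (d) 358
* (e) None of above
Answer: e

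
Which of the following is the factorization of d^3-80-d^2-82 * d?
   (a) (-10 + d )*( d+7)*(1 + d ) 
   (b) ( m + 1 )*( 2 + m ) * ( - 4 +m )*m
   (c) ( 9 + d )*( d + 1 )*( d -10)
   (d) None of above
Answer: d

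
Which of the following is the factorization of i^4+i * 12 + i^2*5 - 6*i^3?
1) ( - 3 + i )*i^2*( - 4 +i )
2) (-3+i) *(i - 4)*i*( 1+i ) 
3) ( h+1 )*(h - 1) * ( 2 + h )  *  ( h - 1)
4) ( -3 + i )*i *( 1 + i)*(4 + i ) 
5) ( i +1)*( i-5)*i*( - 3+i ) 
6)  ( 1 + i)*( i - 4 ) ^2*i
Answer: 2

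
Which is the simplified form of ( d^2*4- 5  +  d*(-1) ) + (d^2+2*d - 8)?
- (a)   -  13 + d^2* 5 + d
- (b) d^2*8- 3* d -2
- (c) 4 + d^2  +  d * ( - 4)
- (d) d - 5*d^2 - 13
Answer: a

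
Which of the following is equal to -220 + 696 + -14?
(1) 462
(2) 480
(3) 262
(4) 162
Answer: 1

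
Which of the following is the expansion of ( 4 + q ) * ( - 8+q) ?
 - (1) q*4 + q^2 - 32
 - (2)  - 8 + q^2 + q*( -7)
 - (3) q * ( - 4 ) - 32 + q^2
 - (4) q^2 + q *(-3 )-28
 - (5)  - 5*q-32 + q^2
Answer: 3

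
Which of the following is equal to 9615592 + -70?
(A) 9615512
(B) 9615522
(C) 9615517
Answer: B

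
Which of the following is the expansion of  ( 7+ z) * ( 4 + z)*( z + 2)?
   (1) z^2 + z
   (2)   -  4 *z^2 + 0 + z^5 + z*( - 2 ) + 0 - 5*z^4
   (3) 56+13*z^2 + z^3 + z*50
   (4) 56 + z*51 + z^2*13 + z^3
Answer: 3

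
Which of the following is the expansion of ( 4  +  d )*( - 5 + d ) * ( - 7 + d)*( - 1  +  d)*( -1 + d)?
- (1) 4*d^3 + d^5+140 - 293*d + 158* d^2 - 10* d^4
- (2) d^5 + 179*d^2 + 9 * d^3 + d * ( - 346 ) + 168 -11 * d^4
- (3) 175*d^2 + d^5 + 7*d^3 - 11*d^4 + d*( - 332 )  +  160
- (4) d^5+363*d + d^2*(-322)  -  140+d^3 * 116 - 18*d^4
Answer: 1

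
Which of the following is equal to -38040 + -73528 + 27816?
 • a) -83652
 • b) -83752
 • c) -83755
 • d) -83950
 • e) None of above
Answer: b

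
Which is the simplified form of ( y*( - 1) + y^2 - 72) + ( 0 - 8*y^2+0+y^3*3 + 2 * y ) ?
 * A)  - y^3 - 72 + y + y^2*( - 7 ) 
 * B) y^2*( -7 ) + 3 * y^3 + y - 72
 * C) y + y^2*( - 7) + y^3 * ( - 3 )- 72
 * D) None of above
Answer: B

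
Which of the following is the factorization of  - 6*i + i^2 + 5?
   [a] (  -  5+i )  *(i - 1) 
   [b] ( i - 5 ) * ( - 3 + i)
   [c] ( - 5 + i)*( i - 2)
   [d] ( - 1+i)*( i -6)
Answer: a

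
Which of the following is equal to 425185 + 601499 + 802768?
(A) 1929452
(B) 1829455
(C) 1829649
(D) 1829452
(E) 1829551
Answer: D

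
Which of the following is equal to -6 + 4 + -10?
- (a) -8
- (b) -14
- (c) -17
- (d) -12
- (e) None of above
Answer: d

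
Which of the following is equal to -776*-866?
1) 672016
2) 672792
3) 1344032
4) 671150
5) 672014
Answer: 1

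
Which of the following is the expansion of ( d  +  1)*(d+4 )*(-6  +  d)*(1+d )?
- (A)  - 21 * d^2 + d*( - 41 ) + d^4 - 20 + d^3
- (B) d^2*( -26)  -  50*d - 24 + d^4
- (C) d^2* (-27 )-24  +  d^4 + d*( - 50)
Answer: C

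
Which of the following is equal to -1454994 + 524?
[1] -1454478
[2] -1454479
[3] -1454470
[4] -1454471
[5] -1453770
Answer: 3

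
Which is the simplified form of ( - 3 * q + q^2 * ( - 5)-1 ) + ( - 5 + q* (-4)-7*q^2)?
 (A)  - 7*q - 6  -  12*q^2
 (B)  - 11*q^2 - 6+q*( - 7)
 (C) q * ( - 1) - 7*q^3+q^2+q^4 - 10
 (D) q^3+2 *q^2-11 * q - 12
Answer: A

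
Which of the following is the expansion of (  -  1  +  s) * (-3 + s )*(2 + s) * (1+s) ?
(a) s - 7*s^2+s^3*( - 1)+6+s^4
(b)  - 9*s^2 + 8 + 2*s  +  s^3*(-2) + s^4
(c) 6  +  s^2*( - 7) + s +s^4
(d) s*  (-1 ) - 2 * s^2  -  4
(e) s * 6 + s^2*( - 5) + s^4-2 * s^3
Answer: a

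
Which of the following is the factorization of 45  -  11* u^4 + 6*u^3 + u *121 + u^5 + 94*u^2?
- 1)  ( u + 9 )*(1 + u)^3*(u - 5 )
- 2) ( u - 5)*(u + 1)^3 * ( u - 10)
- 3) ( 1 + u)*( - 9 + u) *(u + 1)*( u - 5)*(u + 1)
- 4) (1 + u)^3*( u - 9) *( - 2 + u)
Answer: 3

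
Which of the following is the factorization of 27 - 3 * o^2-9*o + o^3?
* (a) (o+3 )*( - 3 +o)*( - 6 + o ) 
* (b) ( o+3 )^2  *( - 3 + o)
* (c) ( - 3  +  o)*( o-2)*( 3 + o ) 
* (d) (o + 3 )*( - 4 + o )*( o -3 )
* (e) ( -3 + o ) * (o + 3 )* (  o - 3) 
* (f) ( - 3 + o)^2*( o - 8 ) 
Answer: e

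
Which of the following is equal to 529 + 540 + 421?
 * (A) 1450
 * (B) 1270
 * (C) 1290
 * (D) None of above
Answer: D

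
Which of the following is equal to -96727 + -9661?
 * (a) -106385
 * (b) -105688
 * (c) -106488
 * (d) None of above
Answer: d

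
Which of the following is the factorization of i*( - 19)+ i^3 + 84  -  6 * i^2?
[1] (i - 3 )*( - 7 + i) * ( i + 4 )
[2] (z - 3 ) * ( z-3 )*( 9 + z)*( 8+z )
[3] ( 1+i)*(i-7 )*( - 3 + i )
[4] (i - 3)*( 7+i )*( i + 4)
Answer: 1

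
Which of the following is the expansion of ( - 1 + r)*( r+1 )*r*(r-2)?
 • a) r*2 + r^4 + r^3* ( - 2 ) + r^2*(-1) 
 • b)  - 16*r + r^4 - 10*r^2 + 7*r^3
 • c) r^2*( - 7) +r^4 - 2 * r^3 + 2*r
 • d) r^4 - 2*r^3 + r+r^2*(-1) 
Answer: a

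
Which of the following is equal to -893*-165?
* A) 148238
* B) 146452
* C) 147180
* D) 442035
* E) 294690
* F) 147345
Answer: F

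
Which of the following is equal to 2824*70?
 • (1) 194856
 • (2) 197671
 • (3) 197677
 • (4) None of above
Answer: 4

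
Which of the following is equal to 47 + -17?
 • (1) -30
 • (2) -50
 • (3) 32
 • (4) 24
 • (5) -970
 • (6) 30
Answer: 6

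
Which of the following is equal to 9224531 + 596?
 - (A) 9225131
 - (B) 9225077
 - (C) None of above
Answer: C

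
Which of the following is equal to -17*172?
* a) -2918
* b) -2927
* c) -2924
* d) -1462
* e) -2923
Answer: c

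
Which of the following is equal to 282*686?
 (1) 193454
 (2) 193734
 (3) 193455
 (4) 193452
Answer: 4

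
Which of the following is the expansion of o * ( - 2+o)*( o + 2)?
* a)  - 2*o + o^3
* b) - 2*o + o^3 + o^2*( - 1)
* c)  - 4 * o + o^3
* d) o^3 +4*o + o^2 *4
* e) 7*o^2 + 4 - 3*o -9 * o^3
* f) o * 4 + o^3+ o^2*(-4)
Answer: c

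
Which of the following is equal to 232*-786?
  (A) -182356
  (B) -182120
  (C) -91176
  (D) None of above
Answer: D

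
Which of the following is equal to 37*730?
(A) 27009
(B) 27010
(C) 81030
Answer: B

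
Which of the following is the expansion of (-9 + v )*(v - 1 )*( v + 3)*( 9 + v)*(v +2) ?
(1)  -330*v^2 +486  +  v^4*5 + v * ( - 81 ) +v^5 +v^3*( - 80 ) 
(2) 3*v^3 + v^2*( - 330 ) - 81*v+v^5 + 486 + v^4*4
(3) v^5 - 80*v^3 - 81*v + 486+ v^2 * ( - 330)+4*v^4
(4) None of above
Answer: 3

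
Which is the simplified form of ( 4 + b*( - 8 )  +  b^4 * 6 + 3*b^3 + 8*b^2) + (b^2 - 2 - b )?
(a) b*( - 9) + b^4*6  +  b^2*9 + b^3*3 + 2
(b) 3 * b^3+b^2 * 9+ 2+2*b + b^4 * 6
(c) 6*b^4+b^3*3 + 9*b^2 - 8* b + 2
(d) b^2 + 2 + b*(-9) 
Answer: a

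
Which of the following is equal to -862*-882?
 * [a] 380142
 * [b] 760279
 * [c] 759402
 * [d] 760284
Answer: d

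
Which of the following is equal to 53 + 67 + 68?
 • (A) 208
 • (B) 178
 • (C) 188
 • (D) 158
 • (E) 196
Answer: C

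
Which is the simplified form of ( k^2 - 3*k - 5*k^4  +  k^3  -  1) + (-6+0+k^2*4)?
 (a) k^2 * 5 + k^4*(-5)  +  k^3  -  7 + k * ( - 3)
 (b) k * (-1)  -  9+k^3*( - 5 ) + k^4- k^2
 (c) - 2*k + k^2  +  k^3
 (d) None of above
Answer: a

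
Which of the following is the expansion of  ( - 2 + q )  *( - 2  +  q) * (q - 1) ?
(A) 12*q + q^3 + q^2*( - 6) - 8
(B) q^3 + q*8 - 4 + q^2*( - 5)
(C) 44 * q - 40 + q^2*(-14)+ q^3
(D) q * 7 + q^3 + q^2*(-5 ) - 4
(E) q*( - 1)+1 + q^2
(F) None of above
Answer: B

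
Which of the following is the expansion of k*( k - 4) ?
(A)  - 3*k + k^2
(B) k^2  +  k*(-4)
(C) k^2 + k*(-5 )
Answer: B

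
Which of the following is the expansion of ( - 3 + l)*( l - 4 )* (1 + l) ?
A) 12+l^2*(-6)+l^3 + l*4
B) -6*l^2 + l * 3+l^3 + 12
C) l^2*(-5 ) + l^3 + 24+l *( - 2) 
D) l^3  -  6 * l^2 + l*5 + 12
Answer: D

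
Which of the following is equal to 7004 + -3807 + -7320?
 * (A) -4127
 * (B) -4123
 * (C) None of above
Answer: B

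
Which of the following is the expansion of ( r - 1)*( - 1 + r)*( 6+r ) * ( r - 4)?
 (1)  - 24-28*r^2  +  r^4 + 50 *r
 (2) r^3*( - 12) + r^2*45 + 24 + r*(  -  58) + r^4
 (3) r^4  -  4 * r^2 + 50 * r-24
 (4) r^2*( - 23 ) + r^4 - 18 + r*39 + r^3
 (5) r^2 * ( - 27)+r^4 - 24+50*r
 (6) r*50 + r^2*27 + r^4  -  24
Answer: 5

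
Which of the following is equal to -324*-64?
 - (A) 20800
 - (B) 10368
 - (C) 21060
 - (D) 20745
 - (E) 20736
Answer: E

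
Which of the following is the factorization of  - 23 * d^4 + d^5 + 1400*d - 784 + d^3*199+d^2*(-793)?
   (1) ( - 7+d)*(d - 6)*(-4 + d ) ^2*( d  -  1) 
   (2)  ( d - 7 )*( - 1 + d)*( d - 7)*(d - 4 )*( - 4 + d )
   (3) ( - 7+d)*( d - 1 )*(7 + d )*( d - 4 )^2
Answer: 2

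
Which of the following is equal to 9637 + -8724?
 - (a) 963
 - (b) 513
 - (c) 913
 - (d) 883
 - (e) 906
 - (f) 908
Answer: c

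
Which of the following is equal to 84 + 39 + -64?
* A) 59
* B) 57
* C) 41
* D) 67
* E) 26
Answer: A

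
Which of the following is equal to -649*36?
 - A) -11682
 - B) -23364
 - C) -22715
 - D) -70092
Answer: B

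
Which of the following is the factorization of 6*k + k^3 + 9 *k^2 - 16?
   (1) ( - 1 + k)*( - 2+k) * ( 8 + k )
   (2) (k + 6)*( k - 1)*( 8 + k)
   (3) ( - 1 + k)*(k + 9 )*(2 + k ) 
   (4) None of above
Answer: 4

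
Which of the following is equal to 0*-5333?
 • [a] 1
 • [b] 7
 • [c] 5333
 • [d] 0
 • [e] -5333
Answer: d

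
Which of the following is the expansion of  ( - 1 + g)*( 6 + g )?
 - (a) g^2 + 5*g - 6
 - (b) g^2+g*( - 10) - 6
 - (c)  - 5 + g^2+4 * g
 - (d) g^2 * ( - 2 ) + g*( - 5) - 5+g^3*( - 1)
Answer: a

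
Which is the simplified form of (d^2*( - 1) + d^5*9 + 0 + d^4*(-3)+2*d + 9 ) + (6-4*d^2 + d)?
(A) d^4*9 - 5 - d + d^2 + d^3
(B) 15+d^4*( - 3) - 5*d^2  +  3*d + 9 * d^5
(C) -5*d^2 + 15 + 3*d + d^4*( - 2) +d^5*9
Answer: B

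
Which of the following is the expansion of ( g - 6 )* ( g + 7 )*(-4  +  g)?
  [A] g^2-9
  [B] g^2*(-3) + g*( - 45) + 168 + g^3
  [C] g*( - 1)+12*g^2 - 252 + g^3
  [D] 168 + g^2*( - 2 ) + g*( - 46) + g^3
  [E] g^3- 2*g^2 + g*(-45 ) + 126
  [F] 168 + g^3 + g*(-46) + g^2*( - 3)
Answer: F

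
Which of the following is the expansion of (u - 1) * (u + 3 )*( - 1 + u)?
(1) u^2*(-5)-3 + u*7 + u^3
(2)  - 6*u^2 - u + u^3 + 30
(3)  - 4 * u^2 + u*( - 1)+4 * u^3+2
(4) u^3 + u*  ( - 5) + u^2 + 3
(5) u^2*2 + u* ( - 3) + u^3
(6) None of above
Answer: 4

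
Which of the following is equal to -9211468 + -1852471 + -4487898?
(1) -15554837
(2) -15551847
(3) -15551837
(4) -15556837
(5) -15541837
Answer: 3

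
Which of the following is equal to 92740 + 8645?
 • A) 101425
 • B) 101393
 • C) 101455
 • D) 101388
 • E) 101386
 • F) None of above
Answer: F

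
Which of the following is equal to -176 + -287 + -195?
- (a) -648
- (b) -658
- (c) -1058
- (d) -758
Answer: b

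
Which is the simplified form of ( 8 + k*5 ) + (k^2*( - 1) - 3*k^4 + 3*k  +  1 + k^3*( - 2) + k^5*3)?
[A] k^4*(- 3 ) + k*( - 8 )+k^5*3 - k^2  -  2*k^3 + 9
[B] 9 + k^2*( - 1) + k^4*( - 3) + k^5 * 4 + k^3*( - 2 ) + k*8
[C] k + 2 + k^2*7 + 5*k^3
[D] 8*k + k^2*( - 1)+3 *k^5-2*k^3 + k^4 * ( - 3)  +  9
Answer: D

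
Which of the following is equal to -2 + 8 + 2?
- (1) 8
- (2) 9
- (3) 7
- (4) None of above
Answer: 1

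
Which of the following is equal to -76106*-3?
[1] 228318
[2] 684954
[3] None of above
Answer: 1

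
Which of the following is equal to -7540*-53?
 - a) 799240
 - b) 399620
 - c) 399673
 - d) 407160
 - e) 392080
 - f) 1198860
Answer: b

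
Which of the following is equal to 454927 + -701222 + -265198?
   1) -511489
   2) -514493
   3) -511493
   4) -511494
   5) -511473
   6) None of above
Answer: 3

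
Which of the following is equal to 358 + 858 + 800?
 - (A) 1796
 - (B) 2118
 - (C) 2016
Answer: C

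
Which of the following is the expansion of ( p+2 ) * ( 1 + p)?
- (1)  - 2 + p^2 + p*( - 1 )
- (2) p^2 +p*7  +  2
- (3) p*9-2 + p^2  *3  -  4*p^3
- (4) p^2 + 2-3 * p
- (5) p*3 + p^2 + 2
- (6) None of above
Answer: 5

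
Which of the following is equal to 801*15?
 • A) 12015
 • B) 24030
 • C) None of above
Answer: A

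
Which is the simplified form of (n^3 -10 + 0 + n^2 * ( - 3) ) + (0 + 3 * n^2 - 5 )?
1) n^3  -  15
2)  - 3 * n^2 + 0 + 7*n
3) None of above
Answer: 1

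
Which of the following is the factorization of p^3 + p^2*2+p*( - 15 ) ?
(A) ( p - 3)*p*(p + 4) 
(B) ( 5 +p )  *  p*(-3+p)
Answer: B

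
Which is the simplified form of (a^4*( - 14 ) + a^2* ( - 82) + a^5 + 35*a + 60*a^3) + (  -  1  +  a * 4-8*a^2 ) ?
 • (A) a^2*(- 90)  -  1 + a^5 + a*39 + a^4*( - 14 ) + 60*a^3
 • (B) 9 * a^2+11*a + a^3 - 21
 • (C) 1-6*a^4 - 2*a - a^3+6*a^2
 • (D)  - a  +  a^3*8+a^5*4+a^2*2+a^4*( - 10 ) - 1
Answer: A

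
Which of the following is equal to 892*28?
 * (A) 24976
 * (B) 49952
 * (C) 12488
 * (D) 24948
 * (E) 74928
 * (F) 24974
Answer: A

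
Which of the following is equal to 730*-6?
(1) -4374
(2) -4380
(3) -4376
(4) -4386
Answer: 2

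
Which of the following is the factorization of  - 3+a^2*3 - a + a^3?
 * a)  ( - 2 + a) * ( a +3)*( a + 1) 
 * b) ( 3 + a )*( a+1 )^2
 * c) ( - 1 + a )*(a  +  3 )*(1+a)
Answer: c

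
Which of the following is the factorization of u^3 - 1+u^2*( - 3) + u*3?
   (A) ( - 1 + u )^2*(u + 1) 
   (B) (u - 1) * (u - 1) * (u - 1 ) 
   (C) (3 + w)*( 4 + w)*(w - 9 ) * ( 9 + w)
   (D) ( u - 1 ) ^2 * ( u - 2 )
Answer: B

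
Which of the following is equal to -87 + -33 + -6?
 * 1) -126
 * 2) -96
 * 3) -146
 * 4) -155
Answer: 1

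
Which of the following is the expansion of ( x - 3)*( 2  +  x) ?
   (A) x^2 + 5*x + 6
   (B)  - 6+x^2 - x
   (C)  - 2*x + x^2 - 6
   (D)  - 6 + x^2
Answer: B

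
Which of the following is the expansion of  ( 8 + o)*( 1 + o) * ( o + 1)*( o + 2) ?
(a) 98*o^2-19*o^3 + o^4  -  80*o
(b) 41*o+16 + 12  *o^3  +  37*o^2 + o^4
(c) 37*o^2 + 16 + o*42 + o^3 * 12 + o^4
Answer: c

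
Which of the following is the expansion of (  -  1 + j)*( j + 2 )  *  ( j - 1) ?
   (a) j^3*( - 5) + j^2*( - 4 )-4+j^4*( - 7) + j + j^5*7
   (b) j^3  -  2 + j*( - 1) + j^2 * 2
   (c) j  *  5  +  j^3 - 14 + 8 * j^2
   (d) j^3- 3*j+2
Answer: d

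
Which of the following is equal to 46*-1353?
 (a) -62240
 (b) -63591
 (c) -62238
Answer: c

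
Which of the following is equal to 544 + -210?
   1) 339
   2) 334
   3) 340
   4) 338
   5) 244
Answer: 2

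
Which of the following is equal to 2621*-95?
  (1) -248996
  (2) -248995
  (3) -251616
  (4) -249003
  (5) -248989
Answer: 2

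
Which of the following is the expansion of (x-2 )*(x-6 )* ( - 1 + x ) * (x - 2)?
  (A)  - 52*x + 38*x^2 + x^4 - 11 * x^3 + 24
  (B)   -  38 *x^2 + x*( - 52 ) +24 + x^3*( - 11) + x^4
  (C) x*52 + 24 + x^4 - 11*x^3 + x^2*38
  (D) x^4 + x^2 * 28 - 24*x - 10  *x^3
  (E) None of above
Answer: A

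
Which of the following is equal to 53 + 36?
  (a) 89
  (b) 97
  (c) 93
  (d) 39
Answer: a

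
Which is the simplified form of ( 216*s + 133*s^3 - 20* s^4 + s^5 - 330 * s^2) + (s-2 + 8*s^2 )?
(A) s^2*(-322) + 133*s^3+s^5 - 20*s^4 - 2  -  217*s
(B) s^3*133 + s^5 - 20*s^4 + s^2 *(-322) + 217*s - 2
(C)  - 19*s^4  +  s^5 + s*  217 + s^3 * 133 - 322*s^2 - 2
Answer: B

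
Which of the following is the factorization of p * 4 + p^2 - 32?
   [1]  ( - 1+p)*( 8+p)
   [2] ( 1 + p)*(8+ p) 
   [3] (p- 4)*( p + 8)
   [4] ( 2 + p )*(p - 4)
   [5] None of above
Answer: 3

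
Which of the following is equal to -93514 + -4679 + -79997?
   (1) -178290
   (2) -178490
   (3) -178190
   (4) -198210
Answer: 3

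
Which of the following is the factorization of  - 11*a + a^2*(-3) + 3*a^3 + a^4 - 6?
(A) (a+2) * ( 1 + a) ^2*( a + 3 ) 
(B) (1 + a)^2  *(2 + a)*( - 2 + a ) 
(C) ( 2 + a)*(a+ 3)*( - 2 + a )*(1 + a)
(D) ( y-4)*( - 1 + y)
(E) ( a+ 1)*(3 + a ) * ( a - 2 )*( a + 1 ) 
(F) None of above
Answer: E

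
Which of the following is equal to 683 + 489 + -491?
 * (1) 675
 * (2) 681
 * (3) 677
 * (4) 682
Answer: 2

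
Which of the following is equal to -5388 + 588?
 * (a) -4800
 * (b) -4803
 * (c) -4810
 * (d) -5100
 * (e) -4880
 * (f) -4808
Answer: a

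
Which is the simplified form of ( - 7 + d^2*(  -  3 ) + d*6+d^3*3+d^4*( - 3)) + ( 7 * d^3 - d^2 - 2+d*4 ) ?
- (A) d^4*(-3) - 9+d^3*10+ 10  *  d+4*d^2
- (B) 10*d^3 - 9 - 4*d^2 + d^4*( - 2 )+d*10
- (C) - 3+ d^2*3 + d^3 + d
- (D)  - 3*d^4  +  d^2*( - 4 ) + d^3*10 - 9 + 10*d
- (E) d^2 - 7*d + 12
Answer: D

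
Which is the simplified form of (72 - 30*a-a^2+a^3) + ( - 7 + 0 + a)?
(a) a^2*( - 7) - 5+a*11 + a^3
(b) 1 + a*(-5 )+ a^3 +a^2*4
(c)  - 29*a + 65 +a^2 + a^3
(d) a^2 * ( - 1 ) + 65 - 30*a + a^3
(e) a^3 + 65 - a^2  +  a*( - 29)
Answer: e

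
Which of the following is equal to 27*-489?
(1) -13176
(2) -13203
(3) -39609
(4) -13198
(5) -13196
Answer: 2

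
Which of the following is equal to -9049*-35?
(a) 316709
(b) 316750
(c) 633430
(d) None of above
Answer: d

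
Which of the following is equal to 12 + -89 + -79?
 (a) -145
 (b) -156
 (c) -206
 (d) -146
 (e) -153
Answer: b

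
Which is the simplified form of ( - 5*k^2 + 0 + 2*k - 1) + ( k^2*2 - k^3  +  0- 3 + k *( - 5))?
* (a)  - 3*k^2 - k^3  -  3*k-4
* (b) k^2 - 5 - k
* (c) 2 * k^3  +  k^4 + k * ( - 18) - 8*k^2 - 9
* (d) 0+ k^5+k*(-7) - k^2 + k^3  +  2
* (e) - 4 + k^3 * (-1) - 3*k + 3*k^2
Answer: a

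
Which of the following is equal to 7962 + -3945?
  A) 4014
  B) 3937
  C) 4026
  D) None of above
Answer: D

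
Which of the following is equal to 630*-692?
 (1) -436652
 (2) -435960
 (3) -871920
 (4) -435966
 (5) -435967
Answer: 2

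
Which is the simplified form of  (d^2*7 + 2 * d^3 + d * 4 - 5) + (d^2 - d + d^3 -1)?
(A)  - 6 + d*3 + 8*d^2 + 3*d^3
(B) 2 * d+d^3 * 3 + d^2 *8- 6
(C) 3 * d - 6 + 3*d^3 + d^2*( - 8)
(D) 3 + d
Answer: A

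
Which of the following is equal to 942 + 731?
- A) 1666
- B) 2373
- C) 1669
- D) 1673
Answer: D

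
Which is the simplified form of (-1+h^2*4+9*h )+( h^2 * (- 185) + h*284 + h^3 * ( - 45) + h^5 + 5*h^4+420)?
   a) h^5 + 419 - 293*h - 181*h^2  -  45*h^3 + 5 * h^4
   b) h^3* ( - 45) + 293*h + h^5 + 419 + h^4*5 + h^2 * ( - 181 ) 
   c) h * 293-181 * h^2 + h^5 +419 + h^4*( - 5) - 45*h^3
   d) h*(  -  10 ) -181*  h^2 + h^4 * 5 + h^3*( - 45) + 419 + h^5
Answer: b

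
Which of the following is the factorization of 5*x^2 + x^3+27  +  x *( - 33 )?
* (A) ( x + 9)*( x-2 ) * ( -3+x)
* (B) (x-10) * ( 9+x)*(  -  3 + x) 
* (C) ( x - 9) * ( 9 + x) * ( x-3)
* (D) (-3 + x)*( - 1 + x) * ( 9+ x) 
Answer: D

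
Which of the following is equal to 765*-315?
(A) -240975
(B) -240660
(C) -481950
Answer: A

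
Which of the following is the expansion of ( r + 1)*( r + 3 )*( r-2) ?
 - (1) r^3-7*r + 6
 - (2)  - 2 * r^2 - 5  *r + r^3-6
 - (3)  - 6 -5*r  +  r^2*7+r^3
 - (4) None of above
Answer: 4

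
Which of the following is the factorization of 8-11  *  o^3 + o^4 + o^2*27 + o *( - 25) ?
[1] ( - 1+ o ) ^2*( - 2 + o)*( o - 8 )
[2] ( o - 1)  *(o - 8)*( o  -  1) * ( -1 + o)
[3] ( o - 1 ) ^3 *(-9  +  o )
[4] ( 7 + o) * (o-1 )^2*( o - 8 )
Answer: 2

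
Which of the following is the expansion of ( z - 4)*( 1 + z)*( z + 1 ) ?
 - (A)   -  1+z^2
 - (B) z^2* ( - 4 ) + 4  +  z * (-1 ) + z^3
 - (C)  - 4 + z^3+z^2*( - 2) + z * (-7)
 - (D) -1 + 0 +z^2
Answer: C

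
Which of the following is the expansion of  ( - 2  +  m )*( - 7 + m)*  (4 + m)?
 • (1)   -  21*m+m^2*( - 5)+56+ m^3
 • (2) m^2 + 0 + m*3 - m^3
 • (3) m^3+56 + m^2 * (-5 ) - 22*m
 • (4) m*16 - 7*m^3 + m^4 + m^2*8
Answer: 3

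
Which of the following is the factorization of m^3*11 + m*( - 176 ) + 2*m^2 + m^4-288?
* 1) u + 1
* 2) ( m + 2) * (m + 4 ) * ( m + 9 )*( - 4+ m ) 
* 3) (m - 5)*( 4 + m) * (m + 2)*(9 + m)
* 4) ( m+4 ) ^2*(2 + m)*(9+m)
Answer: 2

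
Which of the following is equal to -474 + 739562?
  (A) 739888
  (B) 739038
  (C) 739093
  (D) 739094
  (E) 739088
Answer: E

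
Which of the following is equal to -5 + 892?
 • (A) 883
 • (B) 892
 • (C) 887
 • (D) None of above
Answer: C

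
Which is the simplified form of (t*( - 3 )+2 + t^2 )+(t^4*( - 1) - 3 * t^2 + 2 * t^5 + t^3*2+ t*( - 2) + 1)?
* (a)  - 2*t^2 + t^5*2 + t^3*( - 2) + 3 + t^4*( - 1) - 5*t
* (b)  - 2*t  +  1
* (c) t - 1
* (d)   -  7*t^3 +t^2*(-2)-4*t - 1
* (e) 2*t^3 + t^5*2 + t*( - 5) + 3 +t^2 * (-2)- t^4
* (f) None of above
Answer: e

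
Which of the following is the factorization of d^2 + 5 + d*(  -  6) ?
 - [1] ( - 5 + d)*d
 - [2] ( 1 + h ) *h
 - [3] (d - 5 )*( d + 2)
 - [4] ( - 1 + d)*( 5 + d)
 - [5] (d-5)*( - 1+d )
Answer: 5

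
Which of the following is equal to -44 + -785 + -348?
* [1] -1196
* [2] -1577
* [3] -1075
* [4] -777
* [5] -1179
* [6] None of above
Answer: 6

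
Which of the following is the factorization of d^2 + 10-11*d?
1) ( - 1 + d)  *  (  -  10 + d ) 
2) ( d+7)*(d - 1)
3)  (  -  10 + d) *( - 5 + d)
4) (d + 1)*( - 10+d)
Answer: 1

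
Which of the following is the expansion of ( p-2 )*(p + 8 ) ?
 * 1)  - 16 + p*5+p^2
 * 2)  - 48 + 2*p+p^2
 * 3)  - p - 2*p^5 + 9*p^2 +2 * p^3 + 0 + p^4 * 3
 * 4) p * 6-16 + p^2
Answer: 4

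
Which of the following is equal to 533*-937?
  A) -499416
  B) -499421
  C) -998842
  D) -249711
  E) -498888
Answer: B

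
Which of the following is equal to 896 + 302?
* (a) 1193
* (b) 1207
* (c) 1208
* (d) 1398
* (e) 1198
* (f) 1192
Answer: e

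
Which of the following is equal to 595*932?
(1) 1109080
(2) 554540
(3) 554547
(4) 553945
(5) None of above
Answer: 2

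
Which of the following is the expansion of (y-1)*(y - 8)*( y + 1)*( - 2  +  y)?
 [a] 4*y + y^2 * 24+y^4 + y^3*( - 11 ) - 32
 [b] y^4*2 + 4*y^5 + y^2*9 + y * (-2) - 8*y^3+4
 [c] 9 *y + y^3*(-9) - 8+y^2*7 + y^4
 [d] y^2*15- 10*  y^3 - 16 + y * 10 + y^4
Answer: d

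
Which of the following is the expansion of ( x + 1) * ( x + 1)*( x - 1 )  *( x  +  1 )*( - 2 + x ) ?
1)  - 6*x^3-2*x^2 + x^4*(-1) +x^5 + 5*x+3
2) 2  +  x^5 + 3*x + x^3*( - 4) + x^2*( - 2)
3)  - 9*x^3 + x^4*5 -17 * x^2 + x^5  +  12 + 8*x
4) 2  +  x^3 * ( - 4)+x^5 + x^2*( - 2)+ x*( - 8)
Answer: 2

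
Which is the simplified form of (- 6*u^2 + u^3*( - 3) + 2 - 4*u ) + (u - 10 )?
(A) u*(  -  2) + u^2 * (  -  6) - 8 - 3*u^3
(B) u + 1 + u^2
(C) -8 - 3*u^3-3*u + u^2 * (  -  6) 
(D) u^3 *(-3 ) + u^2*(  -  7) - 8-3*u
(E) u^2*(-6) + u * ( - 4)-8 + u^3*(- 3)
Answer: C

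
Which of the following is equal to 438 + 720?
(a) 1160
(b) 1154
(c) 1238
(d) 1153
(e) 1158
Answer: e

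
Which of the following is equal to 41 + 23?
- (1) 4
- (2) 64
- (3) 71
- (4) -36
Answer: 2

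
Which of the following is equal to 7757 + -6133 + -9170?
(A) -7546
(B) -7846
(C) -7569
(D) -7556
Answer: A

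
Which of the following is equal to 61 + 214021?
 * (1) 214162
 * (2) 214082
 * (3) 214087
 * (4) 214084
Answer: 2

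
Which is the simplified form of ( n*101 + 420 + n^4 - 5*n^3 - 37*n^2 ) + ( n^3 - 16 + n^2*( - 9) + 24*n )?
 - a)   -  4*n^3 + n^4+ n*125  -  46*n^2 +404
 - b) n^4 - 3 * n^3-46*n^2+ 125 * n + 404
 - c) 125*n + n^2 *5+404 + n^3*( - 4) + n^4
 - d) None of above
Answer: a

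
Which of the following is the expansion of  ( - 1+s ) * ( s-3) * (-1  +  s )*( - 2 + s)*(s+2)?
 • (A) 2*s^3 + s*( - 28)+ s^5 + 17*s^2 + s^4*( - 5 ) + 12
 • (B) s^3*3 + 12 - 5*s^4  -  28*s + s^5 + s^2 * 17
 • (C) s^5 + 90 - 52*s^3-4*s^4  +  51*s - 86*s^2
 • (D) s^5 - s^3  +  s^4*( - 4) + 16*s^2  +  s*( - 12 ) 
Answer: B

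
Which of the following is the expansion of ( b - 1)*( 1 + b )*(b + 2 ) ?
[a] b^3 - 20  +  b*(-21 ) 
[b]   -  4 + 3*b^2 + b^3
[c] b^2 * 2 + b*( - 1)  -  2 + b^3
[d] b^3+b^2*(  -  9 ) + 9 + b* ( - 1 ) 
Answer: c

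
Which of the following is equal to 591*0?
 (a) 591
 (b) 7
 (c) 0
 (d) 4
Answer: c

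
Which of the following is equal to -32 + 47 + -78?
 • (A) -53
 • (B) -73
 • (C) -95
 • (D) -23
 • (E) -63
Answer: E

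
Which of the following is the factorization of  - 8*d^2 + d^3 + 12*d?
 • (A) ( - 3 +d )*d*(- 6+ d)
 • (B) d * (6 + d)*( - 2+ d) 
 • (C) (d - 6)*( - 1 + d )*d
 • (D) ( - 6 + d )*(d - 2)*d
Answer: D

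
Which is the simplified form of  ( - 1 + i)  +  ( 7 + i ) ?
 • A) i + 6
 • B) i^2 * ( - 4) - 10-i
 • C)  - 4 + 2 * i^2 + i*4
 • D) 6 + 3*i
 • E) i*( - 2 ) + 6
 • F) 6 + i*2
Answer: F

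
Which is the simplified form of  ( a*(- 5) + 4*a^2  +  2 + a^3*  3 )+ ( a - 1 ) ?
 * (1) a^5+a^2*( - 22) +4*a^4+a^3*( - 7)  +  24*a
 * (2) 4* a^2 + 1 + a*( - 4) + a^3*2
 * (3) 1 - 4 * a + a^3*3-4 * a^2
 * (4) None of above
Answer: 4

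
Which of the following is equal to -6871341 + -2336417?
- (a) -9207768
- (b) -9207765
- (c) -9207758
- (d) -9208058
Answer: c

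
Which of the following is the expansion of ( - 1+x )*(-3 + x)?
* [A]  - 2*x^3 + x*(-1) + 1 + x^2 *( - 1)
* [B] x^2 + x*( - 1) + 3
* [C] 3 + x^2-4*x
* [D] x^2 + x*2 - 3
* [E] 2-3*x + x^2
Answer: C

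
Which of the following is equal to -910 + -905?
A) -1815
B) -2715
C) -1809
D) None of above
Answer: A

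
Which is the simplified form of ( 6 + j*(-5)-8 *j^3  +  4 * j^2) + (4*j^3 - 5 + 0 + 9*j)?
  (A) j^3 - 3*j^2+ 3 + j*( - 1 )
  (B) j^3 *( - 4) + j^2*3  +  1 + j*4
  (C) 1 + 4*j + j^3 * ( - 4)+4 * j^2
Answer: C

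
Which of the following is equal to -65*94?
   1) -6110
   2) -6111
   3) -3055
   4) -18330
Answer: 1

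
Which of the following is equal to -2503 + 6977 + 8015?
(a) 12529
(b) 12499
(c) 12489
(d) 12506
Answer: c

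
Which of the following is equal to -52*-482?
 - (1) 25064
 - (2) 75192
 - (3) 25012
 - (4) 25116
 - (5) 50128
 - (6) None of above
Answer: 1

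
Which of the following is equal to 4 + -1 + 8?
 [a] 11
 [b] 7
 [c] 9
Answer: a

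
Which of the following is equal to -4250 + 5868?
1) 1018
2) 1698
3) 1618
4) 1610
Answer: 3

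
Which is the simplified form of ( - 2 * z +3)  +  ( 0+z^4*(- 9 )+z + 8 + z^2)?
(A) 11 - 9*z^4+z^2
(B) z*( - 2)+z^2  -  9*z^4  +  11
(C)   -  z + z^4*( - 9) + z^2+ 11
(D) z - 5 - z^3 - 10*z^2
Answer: C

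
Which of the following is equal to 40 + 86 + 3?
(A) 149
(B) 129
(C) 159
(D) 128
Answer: B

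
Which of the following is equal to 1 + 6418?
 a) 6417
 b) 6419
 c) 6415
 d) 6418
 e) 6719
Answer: b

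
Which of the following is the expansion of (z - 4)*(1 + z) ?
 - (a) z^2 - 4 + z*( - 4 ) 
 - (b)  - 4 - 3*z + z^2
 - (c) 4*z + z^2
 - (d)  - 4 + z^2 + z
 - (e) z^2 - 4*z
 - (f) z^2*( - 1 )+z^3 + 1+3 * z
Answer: b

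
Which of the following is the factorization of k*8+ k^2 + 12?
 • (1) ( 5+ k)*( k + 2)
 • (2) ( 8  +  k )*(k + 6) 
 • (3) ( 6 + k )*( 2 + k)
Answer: 3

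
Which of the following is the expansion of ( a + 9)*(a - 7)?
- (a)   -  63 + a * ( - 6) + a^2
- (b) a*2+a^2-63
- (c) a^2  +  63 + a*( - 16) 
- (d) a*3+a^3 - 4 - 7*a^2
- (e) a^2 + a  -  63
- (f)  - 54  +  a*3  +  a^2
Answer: b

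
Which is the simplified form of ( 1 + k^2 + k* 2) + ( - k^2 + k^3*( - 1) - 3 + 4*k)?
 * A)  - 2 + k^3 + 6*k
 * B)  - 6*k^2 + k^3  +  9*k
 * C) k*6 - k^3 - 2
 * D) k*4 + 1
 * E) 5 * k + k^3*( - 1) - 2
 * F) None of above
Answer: C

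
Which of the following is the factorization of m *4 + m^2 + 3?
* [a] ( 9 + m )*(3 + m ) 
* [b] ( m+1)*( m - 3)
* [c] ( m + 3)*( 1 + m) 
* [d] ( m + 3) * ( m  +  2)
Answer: c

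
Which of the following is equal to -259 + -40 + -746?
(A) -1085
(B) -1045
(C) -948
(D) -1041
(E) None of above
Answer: B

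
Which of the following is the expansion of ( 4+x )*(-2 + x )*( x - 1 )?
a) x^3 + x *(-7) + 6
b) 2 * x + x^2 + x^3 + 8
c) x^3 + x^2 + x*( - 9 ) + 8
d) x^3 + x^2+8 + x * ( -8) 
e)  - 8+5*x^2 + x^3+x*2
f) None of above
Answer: f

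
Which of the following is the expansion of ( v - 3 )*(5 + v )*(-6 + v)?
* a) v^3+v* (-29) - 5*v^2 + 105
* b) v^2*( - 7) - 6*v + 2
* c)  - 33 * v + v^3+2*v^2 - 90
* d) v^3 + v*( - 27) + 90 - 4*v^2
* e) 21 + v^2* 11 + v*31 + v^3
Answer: d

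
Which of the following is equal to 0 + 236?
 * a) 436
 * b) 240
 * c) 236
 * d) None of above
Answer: c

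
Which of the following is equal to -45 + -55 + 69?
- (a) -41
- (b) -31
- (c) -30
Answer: b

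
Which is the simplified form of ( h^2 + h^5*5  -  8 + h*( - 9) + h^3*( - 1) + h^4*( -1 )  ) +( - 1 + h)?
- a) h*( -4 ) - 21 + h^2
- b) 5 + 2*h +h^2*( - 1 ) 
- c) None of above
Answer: c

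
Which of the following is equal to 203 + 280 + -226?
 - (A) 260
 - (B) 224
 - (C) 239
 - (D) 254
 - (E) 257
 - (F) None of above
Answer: E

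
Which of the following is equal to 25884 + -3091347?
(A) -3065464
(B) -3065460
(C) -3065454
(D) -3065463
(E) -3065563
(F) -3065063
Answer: D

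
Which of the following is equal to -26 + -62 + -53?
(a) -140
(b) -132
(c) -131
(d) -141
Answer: d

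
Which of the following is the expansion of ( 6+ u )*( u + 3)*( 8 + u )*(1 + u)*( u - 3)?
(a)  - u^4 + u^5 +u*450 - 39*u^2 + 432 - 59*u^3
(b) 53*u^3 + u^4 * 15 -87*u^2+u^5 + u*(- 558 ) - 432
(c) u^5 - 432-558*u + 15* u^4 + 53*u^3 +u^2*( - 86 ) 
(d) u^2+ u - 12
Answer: b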